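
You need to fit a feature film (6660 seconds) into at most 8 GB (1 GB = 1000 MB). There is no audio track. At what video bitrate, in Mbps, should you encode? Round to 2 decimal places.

9.61 Mbps

Budget: 8 GB = 64000.0 Mb.
Total bitrate budget: 64000.0 Mb / 6660 s = 9.610 Mbps.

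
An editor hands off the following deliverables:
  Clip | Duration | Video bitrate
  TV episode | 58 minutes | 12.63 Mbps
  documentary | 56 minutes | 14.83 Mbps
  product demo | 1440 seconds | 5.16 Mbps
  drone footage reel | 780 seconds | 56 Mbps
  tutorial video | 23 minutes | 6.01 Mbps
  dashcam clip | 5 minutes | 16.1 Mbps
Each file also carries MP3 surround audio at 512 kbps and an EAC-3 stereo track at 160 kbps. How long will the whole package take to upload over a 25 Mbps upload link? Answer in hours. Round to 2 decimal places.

Audio total: 512 + 160 = 672 kbps = 0.672 Mbps.
TV episode: 13.302 Mbps × 3480 s = 46291.0 Mb
documentary: 15.502 Mbps × 3360 s = 52086.7 Mb
product demo: 5.832 Mbps × 1440 s = 8398.1 Mb
drone footage reel: 56.672 Mbps × 780 s = 44204.2 Mb
tutorial video: 6.682 Mbps × 1380 s = 9221.2 Mb
dashcam clip: 16.772 Mbps × 300 s = 5031.6 Mb
Total: 165232.7 Mb = 20654.1 MB.
At 25 Mbps: 165232.7 / 25 = 6609 s ≈ 1.84 hours.

1.84 hours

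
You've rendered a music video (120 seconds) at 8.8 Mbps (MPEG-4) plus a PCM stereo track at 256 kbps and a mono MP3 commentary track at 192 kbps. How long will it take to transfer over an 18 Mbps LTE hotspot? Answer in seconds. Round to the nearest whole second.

Audio total: 256 + 192 = 448 kbps = 0.448 Mbps.
Total bitrate: 9.248 Mbps.
File: 9.248 Mbps × 120 s = 1109.8 Mb.
At 18 Mbps: 1109.8 / 18 = 61.7 s ≈ 61.7 seconds.

62 seconds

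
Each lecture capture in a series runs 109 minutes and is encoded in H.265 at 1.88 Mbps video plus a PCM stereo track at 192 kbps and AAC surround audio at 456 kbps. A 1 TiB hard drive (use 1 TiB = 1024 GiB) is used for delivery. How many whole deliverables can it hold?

532

109 min = 6540 s
Audio total: 192 + 456 = 648 kbps = 0.648 Mbps.
Total bitrate: 2.528 Mbps.
Per item: 2.528 Mbps × 6540 s = 16,533 Mb = 2,067 MB.
Capacity: 1 TiB = 8,796,093 Mb; 532.03 items → 532 complete.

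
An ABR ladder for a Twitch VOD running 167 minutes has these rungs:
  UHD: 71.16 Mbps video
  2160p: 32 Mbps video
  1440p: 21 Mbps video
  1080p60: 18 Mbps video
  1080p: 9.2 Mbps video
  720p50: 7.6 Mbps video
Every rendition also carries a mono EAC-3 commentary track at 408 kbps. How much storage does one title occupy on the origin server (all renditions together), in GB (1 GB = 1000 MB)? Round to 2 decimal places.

167 min = 10020 s
Audio: 408 kbps = 0.408 Mbps.
Sum of rendition bitrates: (71.16+0.408) + (32+0.408) + (21+0.408) + (18+0.408) + (9.2+0.408) + (7.6+0.408) = 161.408 Mbps.
× 10020 s = 1,617,308 Mb = 202,164 MB = 202.2 GB.

202.16 GB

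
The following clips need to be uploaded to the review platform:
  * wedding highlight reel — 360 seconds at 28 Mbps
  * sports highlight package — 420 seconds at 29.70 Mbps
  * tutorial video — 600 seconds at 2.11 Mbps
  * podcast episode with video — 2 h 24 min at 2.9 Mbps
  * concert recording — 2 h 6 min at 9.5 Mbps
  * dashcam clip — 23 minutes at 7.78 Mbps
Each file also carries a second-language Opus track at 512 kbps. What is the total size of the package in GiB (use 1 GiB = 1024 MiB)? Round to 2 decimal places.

16.43 GiB

Audio: 512 kbps = 0.512 Mbps.
wedding highlight reel: 28.512 Mbps × 360 s = 10264.3 Mb
sports highlight package: 30.212 Mbps × 420 s = 12689.0 Mb
tutorial video: 2.622 Mbps × 600 s = 1573.2 Mb
podcast episode with video: 3.412 Mbps × 8640 s = 29479.7 Mb
concert recording: 10.012 Mbps × 7560 s = 75690.7 Mb
dashcam clip: 8.292 Mbps × 1380 s = 11443.0 Mb
Total: 141139.9 Mb = 17642.5 MB.
= 16.43 GiB.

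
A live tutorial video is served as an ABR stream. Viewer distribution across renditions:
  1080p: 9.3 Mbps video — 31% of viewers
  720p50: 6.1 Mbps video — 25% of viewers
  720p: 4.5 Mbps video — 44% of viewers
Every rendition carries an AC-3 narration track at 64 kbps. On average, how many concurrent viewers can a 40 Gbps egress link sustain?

6199

Audio: 64 kbps = 0.064 Mbps.
Average per-viewer bitrate: 0.31×9.364 + 0.25×6.164 + 0.44×4.564 = 6.452 Mbps.
40 Gbps = 40,000 Mbps; 40,000 / 6.452 = 6199.63 → 6199.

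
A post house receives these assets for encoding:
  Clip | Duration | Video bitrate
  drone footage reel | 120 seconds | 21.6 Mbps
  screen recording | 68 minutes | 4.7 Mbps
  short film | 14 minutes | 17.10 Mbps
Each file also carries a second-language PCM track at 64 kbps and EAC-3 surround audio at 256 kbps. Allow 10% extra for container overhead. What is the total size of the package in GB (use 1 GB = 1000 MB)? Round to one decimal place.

Audio total: 64 + 256 = 320 kbps = 0.320 Mbps.
drone footage reel: 21.920 Mbps × 120 s × 1.10 = 2893.4 Mb
screen recording: 5.020 Mbps × 4080 s × 1.10 = 22529.8 Mb
short film: 17.420 Mbps × 840 s × 1.10 = 16096.1 Mb
Total: 41519.3 Mb = 5189.9 MB.
= 5.190 GB.

5.2 GB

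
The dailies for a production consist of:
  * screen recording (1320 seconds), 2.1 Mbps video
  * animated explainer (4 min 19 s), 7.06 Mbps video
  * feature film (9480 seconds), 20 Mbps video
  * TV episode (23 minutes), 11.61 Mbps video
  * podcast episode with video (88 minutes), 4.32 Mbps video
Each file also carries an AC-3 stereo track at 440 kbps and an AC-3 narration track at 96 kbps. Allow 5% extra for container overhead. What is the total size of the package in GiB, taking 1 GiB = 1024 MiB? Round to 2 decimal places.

Audio total: 440 + 96 = 536 kbps = 0.536 Mbps.
screen recording: 2.636 Mbps × 1320 s × 1.05 = 3653.5 Mb
animated explainer: 7.596 Mbps × 259 s × 1.05 = 2065.7 Mb
feature film: 20.536 Mbps × 9480 s × 1.05 = 204415.3 Mb
TV episode: 12.146 Mbps × 1380 s × 1.05 = 17599.6 Mb
podcast episode with video: 4.856 Mbps × 5280 s × 1.05 = 26921.7 Mb
Total: 254655.8 Mb = 31832.0 MB.
= 29.65 GiB.

29.65 GiB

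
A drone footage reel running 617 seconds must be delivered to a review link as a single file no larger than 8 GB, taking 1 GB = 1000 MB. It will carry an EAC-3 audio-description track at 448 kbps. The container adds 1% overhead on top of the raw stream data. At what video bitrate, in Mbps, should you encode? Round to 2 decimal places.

Budget: 8 GB = 64000.0 Mb.
Stream payload after overhead: 64000.0 / 1.01 = 63366.3 Mb.
Total bitrate budget: 63366.3 Mb / 617 s = 102.701 Mbps.
Audio: 448 kbps = 0.448 Mbps.
Video: 102.701 − 0.448 = 102.253 Mbps.

102.25 Mbps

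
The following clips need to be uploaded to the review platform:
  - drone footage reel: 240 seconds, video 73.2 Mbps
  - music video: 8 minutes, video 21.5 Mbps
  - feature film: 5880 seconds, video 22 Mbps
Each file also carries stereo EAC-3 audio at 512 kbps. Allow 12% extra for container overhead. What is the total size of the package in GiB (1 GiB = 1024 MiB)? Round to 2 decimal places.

20.94 GiB

Audio: 512 kbps = 0.512 Mbps.
drone footage reel: 73.712 Mbps × 240 s × 1.12 = 19813.8 Mb
music video: 22.012 Mbps × 480 s × 1.12 = 11833.7 Mb
feature film: 22.512 Mbps × 5880 s × 1.12 = 148255.0 Mb
Total: 179902.5 Mb = 22487.8 MB.
= 20.94 GiB.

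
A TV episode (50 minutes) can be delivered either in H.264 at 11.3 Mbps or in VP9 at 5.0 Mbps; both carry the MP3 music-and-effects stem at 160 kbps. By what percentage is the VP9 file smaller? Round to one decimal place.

55.0%

50 min = 3000 s
Audio: 160 kbps = 0.160 Mbps.
H.264: 11.460 Mbps × 3000 s = 34380.0 Mb = 4.298 GB.
VP9: 5.160 Mbps × 3000 s = 15480.0 Mb = 1.935 GB.
Reduction: (1 − 1.935/4.298) × 100 = 54.97%.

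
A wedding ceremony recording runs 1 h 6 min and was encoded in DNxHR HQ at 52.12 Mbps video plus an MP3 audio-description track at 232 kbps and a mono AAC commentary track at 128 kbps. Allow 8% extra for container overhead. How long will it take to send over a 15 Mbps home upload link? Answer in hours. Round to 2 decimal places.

1 h 6 min = 66 min = 3960 s
Audio total: 232 + 128 = 360 kbps = 0.360 Mbps.
Total bitrate: 52.480 Mbps.
File: 52.480 Mbps × 3960 s = 207820.8 Mb.
With 8% container overhead: ×1.08. → 224446.5 Mb.
At 15 Mbps: 224446.5 / 15 = 14963.1 s ≈ 4.16 hours.

4.16 hours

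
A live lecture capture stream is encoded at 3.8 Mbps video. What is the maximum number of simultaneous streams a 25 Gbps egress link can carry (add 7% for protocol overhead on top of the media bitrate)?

6148

On the wire with 7% overhead: 4.066 Mbps.
25 Gbps = 25,000 Mbps; 25,000 / 4.066 = 6148.55 → 6148 viewers.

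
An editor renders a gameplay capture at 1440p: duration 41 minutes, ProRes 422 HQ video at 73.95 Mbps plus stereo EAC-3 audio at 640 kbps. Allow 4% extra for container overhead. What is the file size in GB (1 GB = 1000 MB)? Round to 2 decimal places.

23.85 GB

41 min = 2460 s
Audio: 640 kbps = 0.640 Mbps.
Total bitrate: 73.95 + 0.640 = 74.590 Mbps.
Stream data: 74.590 Mbps × 2460 s = 183491.4 Mb.
With 4% container overhead: ×1.04.
190,831 Mb ÷ 8 = 23,854 MB → 23.85 GB.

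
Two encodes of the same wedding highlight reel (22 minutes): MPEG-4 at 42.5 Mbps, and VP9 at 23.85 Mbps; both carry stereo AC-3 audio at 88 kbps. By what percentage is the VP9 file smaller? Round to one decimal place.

43.8%

22 min = 1320 s
Audio: 88 kbps = 0.088 Mbps.
MPEG-4: 42.588 Mbps × 1320 s = 56216.2 Mb = 6.544 GiB.
VP9: 23.938 Mbps × 1320 s = 31598.2 Mb = 3.679 GiB.
Reduction: (1 − 3.679/6.544) × 100 = 43.79%.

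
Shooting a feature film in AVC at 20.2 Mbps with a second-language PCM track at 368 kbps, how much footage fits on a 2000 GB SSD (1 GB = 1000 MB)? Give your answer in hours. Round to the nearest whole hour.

216 hours

Audio: 368 kbps = 0.368 Mbps.
Total bitrate: 20.2 + 0.368 = 20.568 Mbps.
Capacity: 2000 GB = 16,000,000 Mb.
Recording time: 16,000,000 / 20.568 = 777,907 s ≈ 216 hours.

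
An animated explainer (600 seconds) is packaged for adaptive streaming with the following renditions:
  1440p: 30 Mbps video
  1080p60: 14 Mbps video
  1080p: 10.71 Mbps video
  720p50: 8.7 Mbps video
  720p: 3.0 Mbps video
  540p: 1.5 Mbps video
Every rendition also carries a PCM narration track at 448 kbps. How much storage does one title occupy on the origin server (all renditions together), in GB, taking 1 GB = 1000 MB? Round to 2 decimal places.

Audio: 448 kbps = 0.448 Mbps.
Sum of rendition bitrates: (30+0.448) + (14+0.448) + (10.71+0.448) + (8.7+0.448) + (3.0+0.448) + (1.5+0.448) = 70.598 Mbps.
× 600 s = 42,359 Mb = 5,295 MB = 5.295 GB.

5.29 GB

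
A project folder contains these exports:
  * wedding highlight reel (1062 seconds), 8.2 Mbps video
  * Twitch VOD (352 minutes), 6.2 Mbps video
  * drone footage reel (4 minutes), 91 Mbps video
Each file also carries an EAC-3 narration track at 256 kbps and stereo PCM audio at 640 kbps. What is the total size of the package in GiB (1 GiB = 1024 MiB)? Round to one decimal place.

Audio total: 256 + 640 = 896 kbps = 0.896 Mbps.
wedding highlight reel: 9.096 Mbps × 1062 s = 9660.0 Mb
Twitch VOD: 7.096 Mbps × 21120 s = 149867.5 Mb
drone footage reel: 91.896 Mbps × 240 s = 22055.0 Mb
Total: 181582.5 Mb = 22697.8 MB.
= 21.14 GiB.

21.1 GiB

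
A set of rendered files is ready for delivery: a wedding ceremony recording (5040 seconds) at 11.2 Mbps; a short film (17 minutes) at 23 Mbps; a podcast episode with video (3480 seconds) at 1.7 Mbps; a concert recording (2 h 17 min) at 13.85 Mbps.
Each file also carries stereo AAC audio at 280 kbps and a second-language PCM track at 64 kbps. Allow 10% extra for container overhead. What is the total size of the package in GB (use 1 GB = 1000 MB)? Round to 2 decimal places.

Audio total: 280 + 64 = 344 kbps = 0.344 Mbps.
wedding ceremony recording: 11.544 Mbps × 5040 s × 1.10 = 63999.9 Mb
short film: 23.344 Mbps × 1020 s × 1.10 = 26192.0 Mb
podcast episode with video: 2.044 Mbps × 3480 s × 1.10 = 7824.4 Mb
concert recording: 14.194 Mbps × 8220 s × 1.10 = 128342.1 Mb
Total: 226358.5 Mb = 28294.8 MB.
= 28.29 GB.

28.29 GB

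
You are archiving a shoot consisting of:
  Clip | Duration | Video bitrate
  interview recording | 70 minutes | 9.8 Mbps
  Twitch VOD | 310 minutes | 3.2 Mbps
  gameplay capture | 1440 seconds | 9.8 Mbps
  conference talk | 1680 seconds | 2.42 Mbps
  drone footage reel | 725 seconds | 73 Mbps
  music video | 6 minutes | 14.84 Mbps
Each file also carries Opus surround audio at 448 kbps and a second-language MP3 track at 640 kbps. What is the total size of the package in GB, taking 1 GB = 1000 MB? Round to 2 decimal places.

Audio total: 448 + 640 = 1088 kbps = 1.088 Mbps.
interview recording: 10.888 Mbps × 4200 s = 45729.6 Mb
Twitch VOD: 4.288 Mbps × 18600 s = 79756.8 Mb
gameplay capture: 10.888 Mbps × 1440 s = 15678.7 Mb
conference talk: 3.508 Mbps × 1680 s = 5893.4 Mb
drone footage reel: 74.088 Mbps × 725 s = 53713.8 Mb
music video: 15.928 Mbps × 360 s = 5734.1 Mb
Total: 206506.4 Mb = 25813.3 MB.
= 25.81 GB.

25.81 GB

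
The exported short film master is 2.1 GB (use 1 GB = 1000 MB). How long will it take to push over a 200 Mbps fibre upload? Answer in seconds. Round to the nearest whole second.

84 seconds

File: 2.1 GB = 16800.0 Mb.
At 200 Mbps: 16800.0 / 200 = 84.0 s ≈ 84 seconds.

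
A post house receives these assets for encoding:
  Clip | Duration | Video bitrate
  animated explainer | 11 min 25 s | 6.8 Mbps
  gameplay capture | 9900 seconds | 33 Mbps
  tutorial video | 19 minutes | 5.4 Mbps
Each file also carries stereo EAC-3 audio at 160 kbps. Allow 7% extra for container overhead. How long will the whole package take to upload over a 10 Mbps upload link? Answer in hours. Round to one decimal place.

Audio: 160 kbps = 0.160 Mbps.
animated explainer: 6.960 Mbps × 685 s × 1.07 = 5101.3 Mb
gameplay capture: 33.160 Mbps × 9900 s × 1.07 = 351263.9 Mb
tutorial video: 5.560 Mbps × 1140 s × 1.07 = 6782.1 Mb
Total: 363147.3 Mb = 45393.4 MB.
At 10 Mbps: 363147.3 / 10 = 36315 s ≈ 10.1 hours.

10.1 hours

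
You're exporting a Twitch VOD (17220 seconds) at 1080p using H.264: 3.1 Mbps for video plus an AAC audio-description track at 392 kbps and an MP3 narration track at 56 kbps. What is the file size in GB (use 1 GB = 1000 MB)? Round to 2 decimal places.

7.64 GB

Audio total: 392 + 56 = 448 kbps = 0.448 Mbps.
Total bitrate: 3.1 + 0.448 = 3.548 Mbps.
Stream data: 3.548 Mbps × 17220 s = 61096.6 Mb.
61,097 Mb ÷ 8 = 7,637 MB → 7.637 GB.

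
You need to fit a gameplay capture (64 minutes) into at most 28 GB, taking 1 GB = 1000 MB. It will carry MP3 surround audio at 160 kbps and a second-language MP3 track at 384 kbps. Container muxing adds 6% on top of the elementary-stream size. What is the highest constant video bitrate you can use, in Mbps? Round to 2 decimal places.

Budget: 28 GB = 224000.0 Mb.
Stream payload after overhead: 224000.0 / 1.06 = 211320.8 Mb.
64 min = 3840 s
Total bitrate budget: 211320.8 Mb / 3840 s = 55.031 Mbps.
Audio total: 160 + 384 = 544 kbps = 0.544 Mbps.
Video: 55.031 − 0.544 = 54.487 Mbps.

54.49 Mbps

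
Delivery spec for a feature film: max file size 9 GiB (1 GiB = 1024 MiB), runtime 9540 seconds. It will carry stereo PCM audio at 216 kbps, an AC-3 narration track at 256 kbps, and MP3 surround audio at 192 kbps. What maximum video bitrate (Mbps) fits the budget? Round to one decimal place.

Budget: 9 GiB = 77309.4 Mb.
Total bitrate budget: 77309.4 Mb / 9540 s = 8.104 Mbps.
Audio total: 216 + 256 + 192 = 664 kbps = 0.664 Mbps.
Video: 8.104 − 0.664 = 7.440 Mbps.

7.4 Mbps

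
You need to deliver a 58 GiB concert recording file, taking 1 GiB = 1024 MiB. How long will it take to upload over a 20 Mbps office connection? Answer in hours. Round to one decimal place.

File: 58 GiB = 498216.2 Mb.
At 20 Mbps: 498216.2 / 20 = 24910.8 s ≈ 6.92 hours.

6.9 hours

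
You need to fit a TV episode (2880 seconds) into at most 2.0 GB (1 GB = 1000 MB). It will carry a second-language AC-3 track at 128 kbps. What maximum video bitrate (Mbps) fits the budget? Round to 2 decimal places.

Budget: 2.0 GB = 16000.0 Mb.
Total bitrate budget: 16000.0 Mb / 2880 s = 5.556 Mbps.
Audio: 128 kbps = 0.128 Mbps.
Video: 5.556 − 0.128 = 5.428 Mbps.

5.43 Mbps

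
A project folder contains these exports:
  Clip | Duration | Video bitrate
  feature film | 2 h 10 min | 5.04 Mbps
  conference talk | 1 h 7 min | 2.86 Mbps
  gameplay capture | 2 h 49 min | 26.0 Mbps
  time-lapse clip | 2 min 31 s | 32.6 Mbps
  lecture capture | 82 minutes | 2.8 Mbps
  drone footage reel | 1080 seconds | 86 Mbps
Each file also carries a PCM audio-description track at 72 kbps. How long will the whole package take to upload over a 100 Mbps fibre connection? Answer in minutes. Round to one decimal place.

71.3 minutes

Audio: 72 kbps = 0.072 Mbps.
feature film: 5.112 Mbps × 7800 s = 39873.6 Mb
conference talk: 2.932 Mbps × 4020 s = 11786.6 Mb
gameplay capture: 26.072 Mbps × 10140 s = 264370.1 Mb
time-lapse clip: 32.672 Mbps × 151 s = 4933.5 Mb
lecture capture: 2.872 Mbps × 4920 s = 14130.2 Mb
drone footage reel: 86.072 Mbps × 1080 s = 92957.8 Mb
Total: 428051.8 Mb = 53506.5 MB.
At 100 Mbps: 428051.8 / 100 = 4281 s ≈ 71.3 minutes.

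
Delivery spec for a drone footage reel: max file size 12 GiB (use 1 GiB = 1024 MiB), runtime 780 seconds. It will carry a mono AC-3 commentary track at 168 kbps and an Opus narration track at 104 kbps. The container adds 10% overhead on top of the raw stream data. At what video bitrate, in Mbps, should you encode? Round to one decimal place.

Budget: 12 GiB = 103079.2 Mb.
Stream payload after overhead: 103079.2 / 1.10 = 93708.4 Mb.
Total bitrate budget: 93708.4 Mb / 780 s = 120.139 Mbps.
Audio total: 168 + 104 = 272 kbps = 0.272 Mbps.
Video: 120.139 − 0.272 = 119.867 Mbps.

119.9 Mbps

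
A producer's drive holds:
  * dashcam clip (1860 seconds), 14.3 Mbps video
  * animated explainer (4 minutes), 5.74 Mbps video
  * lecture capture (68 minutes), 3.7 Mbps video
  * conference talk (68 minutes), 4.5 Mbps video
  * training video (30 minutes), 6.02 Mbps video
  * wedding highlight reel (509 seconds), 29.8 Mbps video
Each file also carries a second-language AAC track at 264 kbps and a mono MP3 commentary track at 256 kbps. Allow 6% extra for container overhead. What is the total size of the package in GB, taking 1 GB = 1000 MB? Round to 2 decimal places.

Audio total: 264 + 256 = 520 kbps = 0.520 Mbps.
dashcam clip: 14.820 Mbps × 1860 s × 1.06 = 29219.1 Mb
animated explainer: 6.260 Mbps × 240 s × 1.06 = 1592.5 Mb
lecture capture: 4.220 Mbps × 4080 s × 1.06 = 18250.7 Mb
conference talk: 5.020 Mbps × 4080 s × 1.06 = 21710.5 Mb
training video: 6.540 Mbps × 1800 s × 1.06 = 12478.3 Mb
wedding highlight reel: 30.320 Mbps × 509 s × 1.06 = 16358.9 Mb
Total: 99610.0 Mb = 12451.2 MB.
= 12.45 GB.

12.45 GB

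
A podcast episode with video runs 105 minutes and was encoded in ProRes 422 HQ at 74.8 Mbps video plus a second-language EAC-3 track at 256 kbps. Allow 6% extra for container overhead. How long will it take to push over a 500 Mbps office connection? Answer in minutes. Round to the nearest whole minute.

17 minutes

105 min = 6300 s
Audio: 256 kbps = 0.256 Mbps.
Total bitrate: 75.056 Mbps.
File: 75.056 Mbps × 6300 s = 472852.8 Mb.
With 6% container overhead: ×1.06. → 501224.0 Mb.
At 500 Mbps: 501224.0 / 500 = 1002.4 s ≈ 16.7 minutes.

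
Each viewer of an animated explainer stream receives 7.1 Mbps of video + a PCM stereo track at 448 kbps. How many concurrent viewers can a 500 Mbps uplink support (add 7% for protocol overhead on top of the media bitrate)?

61

Audio: 448 kbps = 0.448 Mbps.
Per-viewer media rate: 7.548 Mbps.
On the wire with 7% overhead: 8.076 Mbps.
500 Mbps = 500.0 Mbps; 500.0 / 8.076 = 61.91 → 61 viewers.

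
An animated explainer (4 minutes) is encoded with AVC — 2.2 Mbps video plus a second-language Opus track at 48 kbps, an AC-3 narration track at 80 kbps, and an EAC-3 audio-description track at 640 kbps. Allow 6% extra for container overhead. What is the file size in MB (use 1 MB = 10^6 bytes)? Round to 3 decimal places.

94.382 MB

4 min = 240 s
Audio total: 48 + 80 + 640 = 768 kbps = 0.768 Mbps.
Total bitrate: 2.2 + 0.768 = 2.968 Mbps.
Stream data: 2.968 Mbps × 240 s = 712.3 Mb.
With 6% container overhead: ×1.06.
755.1 Mb ÷ 8 = 94.38 MB → 94.38 MB.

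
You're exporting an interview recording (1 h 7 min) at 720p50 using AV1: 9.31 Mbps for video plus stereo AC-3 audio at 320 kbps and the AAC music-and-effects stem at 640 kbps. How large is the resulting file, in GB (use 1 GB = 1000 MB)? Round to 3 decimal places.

1 h 7 min = 67 min = 4020 s
Audio total: 320 + 640 = 960 kbps = 0.960 Mbps.
Total bitrate: 9.31 + 0.960 = 10.270 Mbps.
Stream data: 10.270 Mbps × 4020 s = 41285.4 Mb.
41,285 Mb ÷ 8 = 5,161 MB → 5.161 GB.

5.161 GB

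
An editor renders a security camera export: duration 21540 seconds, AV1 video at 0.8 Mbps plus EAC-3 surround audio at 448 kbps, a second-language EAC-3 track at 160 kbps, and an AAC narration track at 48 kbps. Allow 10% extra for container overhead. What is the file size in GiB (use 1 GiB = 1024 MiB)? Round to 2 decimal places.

4.02 GiB

Audio total: 448 + 160 + 48 = 656 kbps = 0.656 Mbps.
Total bitrate: 0.8 + 0.656 = 1.456 Mbps.
Stream data: 1.456 Mbps × 21540 s = 31362.2 Mb.
With 10% container overhead: ×1.10.
34,498 Mb = 4,312,308,000 bytes ÷ 1,073,741,824 = 4.016 GiB.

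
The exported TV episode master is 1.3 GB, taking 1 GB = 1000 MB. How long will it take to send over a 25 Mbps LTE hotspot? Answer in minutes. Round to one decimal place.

6.9 minutes

File: 1.3 GB = 10400.0 Mb.
At 25 Mbps: 10400.0 / 25 = 416.0 s ≈ 6.93 minutes.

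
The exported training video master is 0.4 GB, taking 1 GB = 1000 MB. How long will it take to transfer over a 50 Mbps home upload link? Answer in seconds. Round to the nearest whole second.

File: 0.4 GB = 3200.0 Mb.
At 50 Mbps: 3200.0 / 50 = 64.0 s ≈ 64 seconds.

64 seconds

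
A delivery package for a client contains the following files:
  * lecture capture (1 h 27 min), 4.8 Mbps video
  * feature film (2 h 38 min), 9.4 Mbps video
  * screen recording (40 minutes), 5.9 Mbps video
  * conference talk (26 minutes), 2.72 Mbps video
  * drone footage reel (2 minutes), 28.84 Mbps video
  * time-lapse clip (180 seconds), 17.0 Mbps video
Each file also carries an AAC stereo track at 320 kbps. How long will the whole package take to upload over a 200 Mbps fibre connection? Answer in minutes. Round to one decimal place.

12.1 minutes

Audio: 320 kbps = 0.320 Mbps.
lecture capture: 5.120 Mbps × 5220 s = 26726.4 Mb
feature film: 9.720 Mbps × 9480 s = 92145.6 Mb
screen recording: 6.220 Mbps × 2400 s = 14928.0 Mb
conference talk: 3.040 Mbps × 1560 s = 4742.4 Mb
drone footage reel: 29.160 Mbps × 120 s = 3499.2 Mb
time-lapse clip: 17.320 Mbps × 180 s = 3117.6 Mb
Total: 145159.2 Mb = 18144.9 MB.
At 200 Mbps: 145159.2 / 200 = 726 s ≈ 12.1 minutes.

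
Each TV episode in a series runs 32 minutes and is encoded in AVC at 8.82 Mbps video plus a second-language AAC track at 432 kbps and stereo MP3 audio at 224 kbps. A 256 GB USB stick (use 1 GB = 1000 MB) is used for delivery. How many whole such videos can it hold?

32 min = 1920 s
Audio total: 432 + 224 = 656 kbps = 0.656 Mbps.
Total bitrate: 9.476 Mbps.
Per item: 9.476 Mbps × 1920 s = 18,194 Mb = 2,274 MB.
Capacity: 256 GB = 2,048,000 Mb; 112.57 items → 112 complete.

112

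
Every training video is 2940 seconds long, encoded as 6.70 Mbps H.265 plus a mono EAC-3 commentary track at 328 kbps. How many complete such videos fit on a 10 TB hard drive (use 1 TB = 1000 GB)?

3871

Audio: 328 kbps = 0.328 Mbps.
Total bitrate: 7.028 Mbps.
Per item: 7.028 Mbps × 2940 s = 20,662 Mb = 2,583 MB.
Capacity: 10 TB = 80,000,000 Mb; 3871.78 items → 3871 complete.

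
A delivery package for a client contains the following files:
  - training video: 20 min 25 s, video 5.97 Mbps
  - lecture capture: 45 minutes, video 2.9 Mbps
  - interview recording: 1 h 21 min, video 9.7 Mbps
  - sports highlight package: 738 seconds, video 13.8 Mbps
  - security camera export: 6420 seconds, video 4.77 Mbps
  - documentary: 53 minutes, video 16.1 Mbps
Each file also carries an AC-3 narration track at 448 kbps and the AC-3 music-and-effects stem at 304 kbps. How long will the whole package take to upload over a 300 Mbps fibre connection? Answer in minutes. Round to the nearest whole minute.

Audio total: 448 + 304 = 752 kbps = 0.752 Mbps.
training video: 6.722 Mbps × 1225 s = 8234.5 Mb
lecture capture: 3.652 Mbps × 2700 s = 9860.4 Mb
interview recording: 10.452 Mbps × 4860 s = 50796.7 Mb
sports highlight package: 14.552 Mbps × 738 s = 10739.4 Mb
security camera export: 5.522 Mbps × 6420 s = 35451.2 Mb
documentary: 16.852 Mbps × 3180 s = 53589.4 Mb
Total: 168671.5 Mb = 21083.9 MB.
At 300 Mbps: 168671.5 / 300 = 562 s ≈ 9.37 minutes.

9 minutes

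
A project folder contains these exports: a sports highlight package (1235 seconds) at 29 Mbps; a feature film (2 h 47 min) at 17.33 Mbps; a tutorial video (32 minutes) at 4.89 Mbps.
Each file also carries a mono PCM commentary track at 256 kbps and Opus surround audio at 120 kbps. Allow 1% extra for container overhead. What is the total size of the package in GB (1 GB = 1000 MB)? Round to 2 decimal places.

28.26 GB

Audio total: 256 + 120 = 376 kbps = 0.376 Mbps.
sports highlight package: 29.376 Mbps × 1235 s × 1.01 = 36642.2 Mb
feature film: 17.706 Mbps × 10020 s × 1.01 = 179188.3 Mb
tutorial video: 5.266 Mbps × 1920 s × 1.01 = 10211.8 Mb
Total: 226042.2 Mb = 28255.3 MB.
= 28.26 GB.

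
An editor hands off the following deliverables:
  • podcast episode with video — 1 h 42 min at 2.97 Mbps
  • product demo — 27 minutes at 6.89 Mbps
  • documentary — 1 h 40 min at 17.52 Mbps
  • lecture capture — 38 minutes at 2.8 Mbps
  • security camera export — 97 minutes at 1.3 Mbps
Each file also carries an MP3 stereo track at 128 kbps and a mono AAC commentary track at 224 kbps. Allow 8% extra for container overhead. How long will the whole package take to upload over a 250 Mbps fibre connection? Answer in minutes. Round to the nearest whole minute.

11 minutes

Audio total: 128 + 224 = 352 kbps = 0.352 Mbps.
podcast episode with video: 3.322 Mbps × 6120 s × 1.08 = 21957.1 Mb
product demo: 7.242 Mbps × 1620 s × 1.08 = 12670.6 Mb
documentary: 17.872 Mbps × 6000 s × 1.08 = 115810.6 Mb
lecture capture: 3.152 Mbps × 2280 s × 1.08 = 7761.5 Mb
security camera export: 1.652 Mbps × 5820 s × 1.08 = 10383.8 Mb
Total: 168583.6 Mb = 21072.9 MB.
At 250 Mbps: 168583.6 / 250 = 674 s ≈ 11.2 minutes.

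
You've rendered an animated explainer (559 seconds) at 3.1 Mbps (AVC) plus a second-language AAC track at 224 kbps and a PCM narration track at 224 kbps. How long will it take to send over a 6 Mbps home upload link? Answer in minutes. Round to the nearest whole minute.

Audio total: 224 + 224 = 448 kbps = 0.448 Mbps.
Total bitrate: 3.548 Mbps.
File: 3.548 Mbps × 559 s = 1983.3 Mb.
At 6 Mbps: 1983.3 / 6 = 330.6 s ≈ 5.51 minutes.

6 minutes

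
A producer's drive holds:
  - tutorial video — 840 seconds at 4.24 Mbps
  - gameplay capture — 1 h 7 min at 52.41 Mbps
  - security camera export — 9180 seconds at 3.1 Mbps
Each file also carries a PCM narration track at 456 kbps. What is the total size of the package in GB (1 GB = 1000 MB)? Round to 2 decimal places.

31.14 GB

Audio: 456 kbps = 0.456 Mbps.
tutorial video: 4.696 Mbps × 840 s = 3944.6 Mb
gameplay capture: 52.866 Mbps × 4020 s = 212521.3 Mb
security camera export: 3.556 Mbps × 9180 s = 32644.1 Mb
Total: 249110.0 Mb = 31138.8 MB.
= 31.14 GB.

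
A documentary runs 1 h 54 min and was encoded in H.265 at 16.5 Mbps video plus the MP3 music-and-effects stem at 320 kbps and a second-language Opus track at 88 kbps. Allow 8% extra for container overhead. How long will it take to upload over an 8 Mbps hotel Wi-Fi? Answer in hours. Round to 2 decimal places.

4.34 hours

1 h 54 min = 114 min = 6840 s
Audio total: 320 + 88 = 408 kbps = 0.408 Mbps.
Total bitrate: 16.908 Mbps.
File: 16.908 Mbps × 6840 s = 115650.7 Mb.
With 8% container overhead: ×1.08. → 124902.8 Mb.
At 8 Mbps: 124902.8 / 8 = 15612.8 s ≈ 4.34 hours.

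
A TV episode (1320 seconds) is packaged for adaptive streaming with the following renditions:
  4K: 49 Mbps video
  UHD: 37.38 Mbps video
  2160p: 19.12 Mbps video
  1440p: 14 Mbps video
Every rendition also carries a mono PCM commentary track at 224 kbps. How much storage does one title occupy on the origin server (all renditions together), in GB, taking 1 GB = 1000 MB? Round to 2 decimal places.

Audio: 224 kbps = 0.224 Mbps.
Sum of rendition bitrates: (49+0.224) + (37.38+0.224) + (19.12+0.224) + (14+0.224) = 120.396 Mbps.
× 1320 s = 158,923 Mb = 19,865 MB = 19.87 GB.

19.87 GB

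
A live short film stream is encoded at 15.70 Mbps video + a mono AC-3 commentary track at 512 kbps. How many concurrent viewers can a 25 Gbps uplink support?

1542

Audio: 512 kbps = 0.512 Mbps.
Per-viewer media rate: 16.212 Mbps.
25 Gbps = 25,000 Mbps; 25,000 / 16.212 = 1542.07 → 1542 viewers.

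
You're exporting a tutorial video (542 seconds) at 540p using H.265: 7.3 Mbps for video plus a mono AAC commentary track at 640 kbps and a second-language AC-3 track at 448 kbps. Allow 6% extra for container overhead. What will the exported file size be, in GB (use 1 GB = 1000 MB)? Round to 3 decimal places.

Audio total: 640 + 448 = 1088 kbps = 1.088 Mbps.
Total bitrate: 7.3 + 1.088 = 8.388 Mbps.
Stream data: 8.388 Mbps × 542 s = 4546.3 Mb.
With 6% container overhead: ×1.06.
4,819 Mb ÷ 8 = 602.4 MB → 0.6024 GB.

0.602 GB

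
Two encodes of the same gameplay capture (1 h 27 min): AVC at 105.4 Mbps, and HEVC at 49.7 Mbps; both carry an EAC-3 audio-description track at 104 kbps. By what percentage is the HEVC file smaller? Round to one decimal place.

52.8%

1 h 27 min = 87 min = 5220 s
Audio: 104 kbps = 0.104 Mbps.
AVC: 105.504 Mbps × 5220 s = 550730.9 Mb = 68.841 GB.
HEVC: 49.804 Mbps × 5220 s = 259976.9 Mb = 32.497 GB.
Reduction: (1 − 32.497/68.841) × 100 = 52.79%.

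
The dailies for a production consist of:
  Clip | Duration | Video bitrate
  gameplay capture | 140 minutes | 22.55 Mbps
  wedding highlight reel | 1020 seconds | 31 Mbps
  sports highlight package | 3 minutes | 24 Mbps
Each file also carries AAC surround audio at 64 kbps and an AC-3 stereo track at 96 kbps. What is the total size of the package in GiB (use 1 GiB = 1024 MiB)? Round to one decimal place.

Audio total: 64 + 96 = 160 kbps = 0.160 Mbps.
gameplay capture: 22.710 Mbps × 8400 s = 190764.0 Mb
wedding highlight reel: 31.160 Mbps × 1020 s = 31783.2 Mb
sports highlight package: 24.160 Mbps × 180 s = 4348.8 Mb
Total: 226896.0 Mb = 28362.0 MB.
= 26.41 GiB.

26.4 GiB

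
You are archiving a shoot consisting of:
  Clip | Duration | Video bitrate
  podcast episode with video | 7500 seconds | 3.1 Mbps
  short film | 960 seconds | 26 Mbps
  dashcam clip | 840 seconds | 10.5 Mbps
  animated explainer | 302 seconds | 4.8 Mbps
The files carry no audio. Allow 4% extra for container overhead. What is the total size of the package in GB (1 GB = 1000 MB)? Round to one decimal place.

7.6 GB

podcast episode with video: 3.100 Mbps × 7500 s × 1.04 = 24180.0 Mb
short film: 26.000 Mbps × 960 s × 1.04 = 25958.4 Mb
dashcam clip: 10.500 Mbps × 840 s × 1.04 = 9172.8 Mb
animated explainer: 4.800 Mbps × 302 s × 1.04 = 1507.6 Mb
Total: 60818.8 Mb = 7602.3 MB.
= 7.602 GB.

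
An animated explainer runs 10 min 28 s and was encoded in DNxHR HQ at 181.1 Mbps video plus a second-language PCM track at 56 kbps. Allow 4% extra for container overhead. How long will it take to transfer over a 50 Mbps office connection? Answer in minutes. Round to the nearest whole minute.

39 minutes

10 min 28 s = 628 s
Audio: 56 kbps = 0.056 Mbps.
Total bitrate: 181.156 Mbps.
File: 181.156 Mbps × 628 s = 113766.0 Mb.
With 4% container overhead: ×1.04. → 118316.6 Mb.
At 50 Mbps: 118316.6 / 50 = 2366.3 s ≈ 39.4 minutes.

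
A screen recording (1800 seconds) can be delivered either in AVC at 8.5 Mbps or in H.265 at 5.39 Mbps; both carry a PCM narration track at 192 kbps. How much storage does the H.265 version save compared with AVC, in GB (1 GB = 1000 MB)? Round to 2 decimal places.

Audio: 192 kbps = 0.192 Mbps.
AVC: 8.692 Mbps × 1800 s = 15645.6 Mb = 1.956 GB.
H.265: 5.582 Mbps × 1800 s = 10047.6 Mb = 1.256 GB.
Saving: 1.956 − 1.256 = 0.700 GB.

0.70 GB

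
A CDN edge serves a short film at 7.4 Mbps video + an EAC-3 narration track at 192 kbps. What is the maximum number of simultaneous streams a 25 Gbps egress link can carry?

Audio: 192 kbps = 0.192 Mbps.
Per-viewer media rate: 7.592 Mbps.
25 Gbps = 25,000 Mbps; 25,000 / 7.592 = 3292.94 → 3292 viewers.

3292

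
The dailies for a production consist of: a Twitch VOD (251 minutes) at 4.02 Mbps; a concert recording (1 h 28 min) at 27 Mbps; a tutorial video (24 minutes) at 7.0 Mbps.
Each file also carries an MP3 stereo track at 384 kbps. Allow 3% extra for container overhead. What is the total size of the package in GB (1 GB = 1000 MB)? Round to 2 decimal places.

28.52 GB

Audio: 384 kbps = 0.384 Mbps.
Twitch VOD: 4.404 Mbps × 15060 s × 1.03 = 68314.0 Mb
concert recording: 27.384 Mbps × 5280 s × 1.03 = 148925.1 Mb
tutorial video: 7.384 Mbps × 1440 s × 1.03 = 10951.9 Mb
Total: 228191.1 Mb = 28523.9 MB.
= 28.52 GB.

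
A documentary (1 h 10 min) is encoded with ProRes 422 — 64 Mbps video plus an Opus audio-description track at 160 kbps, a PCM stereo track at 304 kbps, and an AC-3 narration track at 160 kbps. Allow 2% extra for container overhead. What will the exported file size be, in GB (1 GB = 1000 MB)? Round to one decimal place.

1 h 10 min = 70 min = 4200 s
Audio total: 160 + 304 + 160 = 624 kbps = 0.624 Mbps.
Total bitrate: 64 + 0.624 = 64.624 Mbps.
Stream data: 64.624 Mbps × 4200 s = 271420.8 Mb.
With 2% container overhead: ×1.02.
276,849 Mb ÷ 8 = 34,606 MB → 34.61 GB.

34.6 GB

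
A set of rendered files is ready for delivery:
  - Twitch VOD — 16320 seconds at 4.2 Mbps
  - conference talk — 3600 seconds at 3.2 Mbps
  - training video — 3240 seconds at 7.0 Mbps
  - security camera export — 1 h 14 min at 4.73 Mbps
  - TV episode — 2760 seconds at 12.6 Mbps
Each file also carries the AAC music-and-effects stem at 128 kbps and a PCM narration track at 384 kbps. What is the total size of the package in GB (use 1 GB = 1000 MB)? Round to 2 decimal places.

21.76 GB

Audio total: 128 + 384 = 512 kbps = 0.512 Mbps.
Twitch VOD: 4.712 Mbps × 16320 s = 76899.8 Mb
conference talk: 3.712 Mbps × 3600 s = 13363.2 Mb
training video: 7.512 Mbps × 3240 s = 24338.9 Mb
security camera export: 5.242 Mbps × 4440 s = 23274.5 Mb
TV episode: 13.112 Mbps × 2760 s = 36189.1 Mb
Total: 174065.5 Mb = 21758.2 MB.
= 21.76 GB.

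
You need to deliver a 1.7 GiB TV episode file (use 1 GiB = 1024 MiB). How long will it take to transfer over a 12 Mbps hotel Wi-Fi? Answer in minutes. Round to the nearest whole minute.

File: 1.7 GiB = 14602.9 Mb.
At 12 Mbps: 14602.9 / 12 = 1216.9 s ≈ 20.3 minutes.

20 minutes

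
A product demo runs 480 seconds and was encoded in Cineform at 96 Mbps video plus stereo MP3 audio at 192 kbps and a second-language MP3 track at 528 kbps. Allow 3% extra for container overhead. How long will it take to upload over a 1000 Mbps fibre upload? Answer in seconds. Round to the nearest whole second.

Audio total: 192 + 528 = 720 kbps = 0.720 Mbps.
Total bitrate: 96.720 Mbps.
File: 96.720 Mbps × 480 s = 46425.6 Mb.
With 3% container overhead: ×1.03. → 47818.4 Mb.
At 1000 Mbps: 47818.4 / 1000 = 47.8 s ≈ 47.8 seconds.

48 seconds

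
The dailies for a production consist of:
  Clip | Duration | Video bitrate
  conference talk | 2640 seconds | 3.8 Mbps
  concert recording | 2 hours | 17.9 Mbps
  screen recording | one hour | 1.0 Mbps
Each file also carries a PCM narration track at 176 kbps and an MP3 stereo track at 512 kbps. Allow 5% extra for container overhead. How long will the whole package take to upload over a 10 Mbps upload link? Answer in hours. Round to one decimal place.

Audio total: 176 + 512 = 688 kbps = 0.688 Mbps.
conference talk: 4.488 Mbps × 2640 s × 1.05 = 12440.7 Mb
concert recording: 18.588 Mbps × 7200 s × 1.05 = 140525.3 Mb
screen recording: 1.688 Mbps × 3600 s × 1.05 = 6380.6 Mb
Total: 159346.7 Mb = 19918.3 MB.
At 10 Mbps: 159346.7 / 10 = 15935 s ≈ 4.43 hours.

4.4 hours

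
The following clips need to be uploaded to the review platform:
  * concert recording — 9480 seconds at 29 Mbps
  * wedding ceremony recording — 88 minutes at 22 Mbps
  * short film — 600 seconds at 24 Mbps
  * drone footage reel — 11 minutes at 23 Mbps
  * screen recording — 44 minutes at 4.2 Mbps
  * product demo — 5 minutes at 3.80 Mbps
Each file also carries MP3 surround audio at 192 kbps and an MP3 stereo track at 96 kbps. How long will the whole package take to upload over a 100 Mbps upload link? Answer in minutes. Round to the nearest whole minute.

Audio total: 192 + 96 = 288 kbps = 0.288 Mbps.
concert recording: 29.288 Mbps × 9480 s = 277650.2 Mb
wedding ceremony recording: 22.288 Mbps × 5280 s = 117680.6 Mb
short film: 24.288 Mbps × 600 s = 14572.8 Mb
drone footage reel: 23.288 Mbps × 660 s = 15370.1 Mb
screen recording: 4.488 Mbps × 2640 s = 11848.3 Mb
product demo: 4.088 Mbps × 300 s = 1226.4 Mb
Total: 438348.5 Mb = 54793.6 MB.
At 100 Mbps: 438348.5 / 100 = 4383 s ≈ 73.1 minutes.

73 minutes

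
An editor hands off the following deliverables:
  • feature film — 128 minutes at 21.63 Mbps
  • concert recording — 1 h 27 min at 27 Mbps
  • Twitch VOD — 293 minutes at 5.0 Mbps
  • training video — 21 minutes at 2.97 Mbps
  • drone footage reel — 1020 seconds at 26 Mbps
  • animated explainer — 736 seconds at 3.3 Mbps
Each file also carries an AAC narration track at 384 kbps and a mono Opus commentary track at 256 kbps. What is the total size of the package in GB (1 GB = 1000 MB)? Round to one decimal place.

56.1 GB

Audio total: 384 + 256 = 640 kbps = 0.640 Mbps.
feature film: 22.270 Mbps × 7680 s = 171033.6 Mb
concert recording: 27.640 Mbps × 5220 s = 144280.8 Mb
Twitch VOD: 5.640 Mbps × 17580 s = 99151.2 Mb
training video: 3.610 Mbps × 1260 s = 4548.6 Mb
drone footage reel: 26.640 Mbps × 1020 s = 27172.8 Mb
animated explainer: 3.940 Mbps × 736 s = 2899.8 Mb
Total: 449086.8 Mb = 56135.9 MB.
= 56.14 GB.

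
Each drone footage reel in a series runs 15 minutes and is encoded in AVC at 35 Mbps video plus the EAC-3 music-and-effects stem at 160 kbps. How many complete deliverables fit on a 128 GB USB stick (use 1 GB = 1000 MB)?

32

15 min = 900 s
Audio: 160 kbps = 0.160 Mbps.
Total bitrate: 35.160 Mbps.
Per item: 35.160 Mbps × 900 s = 31,644 Mb = 3,956 MB.
Capacity: 128 GB = 1,024,000 Mb; 32.36 items → 32 complete.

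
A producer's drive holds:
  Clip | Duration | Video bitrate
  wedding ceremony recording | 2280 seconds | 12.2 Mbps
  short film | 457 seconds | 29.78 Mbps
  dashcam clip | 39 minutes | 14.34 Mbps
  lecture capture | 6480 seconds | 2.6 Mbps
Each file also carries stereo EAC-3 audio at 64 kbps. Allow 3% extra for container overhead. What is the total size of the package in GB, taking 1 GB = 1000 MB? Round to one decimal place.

Audio: 64 kbps = 0.064 Mbps.
wedding ceremony recording: 12.264 Mbps × 2280 s × 1.03 = 28800.8 Mb
short film: 29.844 Mbps × 457 s × 1.03 = 14047.9 Mb
dashcam clip: 14.404 Mbps × 2340 s × 1.03 = 34716.5 Mb
lecture capture: 2.664 Mbps × 6480 s × 1.03 = 17780.6 Mb
Total: 95345.8 Mb = 11918.2 MB.
= 11.92 GB.

11.9 GB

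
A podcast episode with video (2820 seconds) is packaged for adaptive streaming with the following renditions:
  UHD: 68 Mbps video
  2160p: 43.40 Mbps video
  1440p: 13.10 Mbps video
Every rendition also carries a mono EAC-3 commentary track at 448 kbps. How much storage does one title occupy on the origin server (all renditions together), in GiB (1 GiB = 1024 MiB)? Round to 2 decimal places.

41.31 GiB

Audio: 448 kbps = 0.448 Mbps.
Sum of rendition bitrates: (68+0.448) + (43.40+0.448) + (13.10+0.448) = 125.844 Mbps.
× 2820 s = 354,880 Mb = 44,360 MB = 41.31 GiB.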